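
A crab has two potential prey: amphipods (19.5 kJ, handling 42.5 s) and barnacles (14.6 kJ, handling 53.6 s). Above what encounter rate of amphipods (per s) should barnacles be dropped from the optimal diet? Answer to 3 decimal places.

The zero-one rule: include barnacles iff E₂/h₂ > λE₁/(1+λh₁). Equality gives the switch point.
λE₁h₂ = E₂ + λE₂h₁ ⇒ λ = E₂/(E₁h₂ − E₂h₁) = 14.6/(1045 − 620.5) = 0.03438 per s.

0.034 per s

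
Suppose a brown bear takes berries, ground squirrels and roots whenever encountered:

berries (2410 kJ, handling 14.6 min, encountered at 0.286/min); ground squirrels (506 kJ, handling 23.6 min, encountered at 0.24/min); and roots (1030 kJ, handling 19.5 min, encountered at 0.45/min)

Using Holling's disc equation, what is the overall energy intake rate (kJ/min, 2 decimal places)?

R = (0.286×2410 + 0.24×506 + 0.45×1030) / (1 + 0.286×14.6 + 0.24×23.6 + 0.45×19.5) = 1274/19.61 = 64.96 kJ/min.

64.96 kJ/min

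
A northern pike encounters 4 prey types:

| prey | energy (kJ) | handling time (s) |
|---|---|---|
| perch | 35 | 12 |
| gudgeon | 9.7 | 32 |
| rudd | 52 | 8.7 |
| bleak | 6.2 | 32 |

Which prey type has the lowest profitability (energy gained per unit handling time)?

bleak

In descending order of E/h:
rudd: 52/8.7 = 5.98 kJ/s
perch: 35/12 = 2.92 kJ/s
gudgeon: 9.7/32 = 0.303 kJ/s
bleak: 6.2/32 = 0.194 kJ/s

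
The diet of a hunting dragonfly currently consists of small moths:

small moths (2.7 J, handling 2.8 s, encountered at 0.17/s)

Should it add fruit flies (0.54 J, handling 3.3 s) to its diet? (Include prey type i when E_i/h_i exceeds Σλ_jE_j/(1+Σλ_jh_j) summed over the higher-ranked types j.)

No

Intake rate on the current diet: R = (0.17×2.7) / (1 + 0.17×2.8) = 0.459/1.476 = 0.311 J/s.
Profitability of fruit flies: 0.54/3.3 = 0.1636 J/s.
Since 0.1636 < R, time spent handling fruit flies is better spent searching.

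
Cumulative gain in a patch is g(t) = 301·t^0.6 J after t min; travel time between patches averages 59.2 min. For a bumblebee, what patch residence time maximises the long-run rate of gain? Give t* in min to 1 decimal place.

By the marginal value theorem, leave when the instantaneous gain rate g'(t) equals the habitat-wide average g(t)/(T + t).
g'(t) = 0.6·301·t^-0.4. Setting 0.6·301·t^-0.4 = 301·t^0.6/(59.2+t) gives 0.6(59.2+t) = t, so 0.40·t = 0.6×59.2.
t* = 0.6×59.2/0.40 = 88.8 min.

88.8 min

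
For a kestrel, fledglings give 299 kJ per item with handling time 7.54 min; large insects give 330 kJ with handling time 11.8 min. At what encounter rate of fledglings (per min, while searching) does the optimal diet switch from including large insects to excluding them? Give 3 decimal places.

0.317 per min

Drop large insects once their profitability E₂/h₂ falls below the rate achievable on fledglings alone: E₂/h₂ = λE₁/(1 + λh₁).
Solve for λ: λE₁h₂ = E₂(1 + λh₁) → λ(E₁h₂ − E₂h₁) = E₂ → λ = E₂/(E₁h₂ − E₂h₁).
λ = 330/(299×11.8 − 330×7.54) = 330/1040 = 0.3173 per min.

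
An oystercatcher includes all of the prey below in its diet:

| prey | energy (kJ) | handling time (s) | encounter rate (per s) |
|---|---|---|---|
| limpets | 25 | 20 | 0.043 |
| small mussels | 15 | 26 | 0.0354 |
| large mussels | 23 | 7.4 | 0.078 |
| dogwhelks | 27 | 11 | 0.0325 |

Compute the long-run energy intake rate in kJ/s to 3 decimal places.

1.151 kJ/s

Energy encountered per unit search time: 0.043×25 + 0.0354×15 + 0.078×23 + 0.0325×27 = 4.277 kJ/s.
Handling time per unit search time: 0.043×20 + 0.0354×26 + 0.078×7.4 + 0.0325×11 = 2.715.
Rate = 4.277/(1 + 2.715) = 1.151 kJ/s.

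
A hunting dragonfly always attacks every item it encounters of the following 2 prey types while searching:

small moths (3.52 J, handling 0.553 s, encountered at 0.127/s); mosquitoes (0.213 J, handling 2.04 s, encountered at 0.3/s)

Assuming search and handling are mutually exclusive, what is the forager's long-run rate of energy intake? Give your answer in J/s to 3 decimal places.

Energy encountered per unit search time: 0.127×3.52 + 0.3×0.213 = 0.5109 J/s.
Handling time per unit search time: 0.127×0.553 + 0.3×2.04 = 0.6822.
Rate = 0.5109/(1 + 0.6822) = 0.3037 J/s.

0.304 J/s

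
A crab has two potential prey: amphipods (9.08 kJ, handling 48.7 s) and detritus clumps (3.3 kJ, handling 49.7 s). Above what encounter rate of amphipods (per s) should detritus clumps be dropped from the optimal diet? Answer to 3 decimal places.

Drop detritus clumps once their profitability E₂/h₂ falls below the rate achievable on amphipods alone: E₂/h₂ = λE₁/(1 + λh₁).
Solve for λ: λE₁h₂ = E₂(1 + λh₁) → λ(E₁h₂ − E₂h₁) = E₂ → λ = E₂/(E₁h₂ − E₂h₁).
λ = 3.3/(9.08×49.7 − 3.3×48.7) = 3.3/290.6 = 0.01136 per s.

0.011 per s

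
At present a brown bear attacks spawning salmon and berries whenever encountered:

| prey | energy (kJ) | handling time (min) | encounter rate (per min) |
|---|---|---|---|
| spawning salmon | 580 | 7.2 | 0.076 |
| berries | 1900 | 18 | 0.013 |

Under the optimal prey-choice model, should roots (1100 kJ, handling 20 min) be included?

Current rate: (0.076×580 + 0.013×1900)/(1 + 0.076×7.2 + 0.013×18) = 38.61 kJ/min.
roots: E/h = 1100/20 = 55 kJ/min.
55 > 38.61, so adding roots raises the average — include it.

Yes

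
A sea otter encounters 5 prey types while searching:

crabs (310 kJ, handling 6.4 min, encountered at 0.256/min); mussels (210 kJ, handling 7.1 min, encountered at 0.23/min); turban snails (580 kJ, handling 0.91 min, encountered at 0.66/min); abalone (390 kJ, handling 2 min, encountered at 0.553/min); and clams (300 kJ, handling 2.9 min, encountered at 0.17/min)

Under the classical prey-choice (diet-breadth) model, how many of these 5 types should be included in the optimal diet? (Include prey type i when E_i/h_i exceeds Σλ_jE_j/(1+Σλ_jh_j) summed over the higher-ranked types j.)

E/h in descending order: turban snails 637, abalone 195, clams 103, crabs 48.4, mussels 29.6 kJ/min. The optimal diet is the largest prefix of this list for which every included type satisfies E_i/h_i > R on the types above it.
Rate on top 1: 239.2. abalone: 195 < 239.2 → exclude; stop.
Optimal diet: turban snails — 1 of 5 types.

1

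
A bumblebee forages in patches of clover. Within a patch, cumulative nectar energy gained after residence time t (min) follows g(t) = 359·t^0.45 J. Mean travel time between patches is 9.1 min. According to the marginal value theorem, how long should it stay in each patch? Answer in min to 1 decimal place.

By the marginal value theorem, leave when the instantaneous gain rate g'(t) equals the habitat-wide average g(t)/(T + t).
g'(t) = 0.45·359·t^-0.55. Setting 0.45·359·t^-0.55 = 359·t^0.45/(9.1+t) gives 0.45(9.1+t) = t, so 0.55·t = 0.45×9.1.
t* = 0.45×9.1/0.55 = 7.445 min.

7.4 min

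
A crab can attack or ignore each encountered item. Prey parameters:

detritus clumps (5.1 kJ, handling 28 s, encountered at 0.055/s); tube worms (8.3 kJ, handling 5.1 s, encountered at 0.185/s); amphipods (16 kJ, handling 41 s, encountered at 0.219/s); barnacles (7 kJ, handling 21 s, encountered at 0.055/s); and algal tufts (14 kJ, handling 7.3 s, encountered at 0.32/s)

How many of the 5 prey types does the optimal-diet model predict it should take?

E/h in descending order: algal tufts 1.92, tube worms 1.63, amphipods 0.39, barnacles 0.333, detritus clumps 0.182 kJ/s. The optimal diet is the largest prefix of this list for which every included type satisfies E_i/h_i > R on the types above it.
Rate on top 1: 1.343. tube worms: 1.63 > 1.343 → include.
Rate on top 2: 1.406. amphipods: 0.39 < 1.406 → exclude; stop.
Optimal diet: algal tufts, tube worms — 2 of 5 types.

2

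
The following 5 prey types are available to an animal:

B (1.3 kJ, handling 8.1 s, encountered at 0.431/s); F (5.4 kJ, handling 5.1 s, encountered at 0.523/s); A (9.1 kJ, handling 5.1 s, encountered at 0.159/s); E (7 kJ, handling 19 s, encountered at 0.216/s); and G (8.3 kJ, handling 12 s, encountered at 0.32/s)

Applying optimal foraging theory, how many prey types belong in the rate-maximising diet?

2

E/h in descending order: A 1.78, F 1.06, G 0.692, E 0.368, B 0.16 kJ/s. The optimal diet is the largest prefix of this list for which every included type satisfies E_i/h_i > R on the types above it.
Rate on top 1: 0.799. F: 1.06 > 0.799 → include.
Rate on top 2: 0.9538. G: 0.692 < 0.9538 → exclude; stop.
Optimal diet: A, F — 2 of 5 types.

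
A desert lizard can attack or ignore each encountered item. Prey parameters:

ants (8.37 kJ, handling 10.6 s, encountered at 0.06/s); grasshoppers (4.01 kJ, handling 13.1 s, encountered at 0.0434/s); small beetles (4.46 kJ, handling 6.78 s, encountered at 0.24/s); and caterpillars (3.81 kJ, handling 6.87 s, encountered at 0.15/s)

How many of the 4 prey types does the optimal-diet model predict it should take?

3

Profitabilities (E/h, kJ/s): ants 0.79, small beetles 0.658, caterpillars 0.555, grasshoppers 0.306. Add prey in this order while the next type's profitability exceeds the intake rate on those already taken.
Rate on top 1: 0.307. small beetles: 0.658 > 0.307 → include.
Rate on top 2: 0.4819. caterpillars: 0.555 > 0.4819 → include.
Rate on top 3: 0.4994. grasshoppers: 0.306 < 0.4994 → exclude; stop.
Optimal diet: ants, small beetles, caterpillars — 3 of 4 types.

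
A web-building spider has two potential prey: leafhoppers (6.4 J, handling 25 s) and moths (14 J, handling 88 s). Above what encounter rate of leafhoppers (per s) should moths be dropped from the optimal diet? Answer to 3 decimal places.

The zero-one rule: include moths iff E₂/h₂ > λE₁/(1+λh₁). Equality gives the switch point.
λE₁h₂ = E₂ + λE₂h₁ ⇒ λ = E₂/(E₁h₂ − E₂h₁) = 14/(563.2 − 350) = 0.06567 per s.

0.066 per s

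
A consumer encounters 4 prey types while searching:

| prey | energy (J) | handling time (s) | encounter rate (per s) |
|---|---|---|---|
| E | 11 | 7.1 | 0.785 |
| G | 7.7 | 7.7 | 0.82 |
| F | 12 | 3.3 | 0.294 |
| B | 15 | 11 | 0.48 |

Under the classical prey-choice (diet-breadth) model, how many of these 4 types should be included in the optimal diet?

E/h in descending order: F 3.64, E 1.55, B 1.36, G 1 J/s. The optimal diet is the largest prefix of this list for which every included type satisfies E_i/h_i > R on the types above it.
Rate on top 1: 1.791. E: 1.55 < 1.791 → exclude; stop.
Optimal diet: F — 1 of 4 types.

1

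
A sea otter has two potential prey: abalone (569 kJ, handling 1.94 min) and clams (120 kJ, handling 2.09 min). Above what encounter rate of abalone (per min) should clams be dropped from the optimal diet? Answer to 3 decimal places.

The zero-one rule: include clams iff E₂/h₂ > λE₁/(1+λh₁). Equality gives the switch point.
λE₁h₂ = E₂ + λE₂h₁ ⇒ λ = E₂/(E₁h₂ − E₂h₁) = 120/(1189 − 232.8) = 0.1255 per min.

0.125 per min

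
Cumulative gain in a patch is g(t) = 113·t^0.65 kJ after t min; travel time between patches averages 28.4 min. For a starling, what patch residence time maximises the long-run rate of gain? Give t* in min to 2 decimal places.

Maximise g(t)/(T+t): set derivative to zero → g'(t)(T+t) = g(t).
g'(t) = 0.65·113·t^-0.35. Setting 0.65·113·t^-0.35 = 113·t^0.65/(28.4+t) gives 0.65(28.4+t) = t, so 0.35·t = 0.65×28.4.
t* = 0.65×28.4/0.35 = 52.74 min.

52.74 min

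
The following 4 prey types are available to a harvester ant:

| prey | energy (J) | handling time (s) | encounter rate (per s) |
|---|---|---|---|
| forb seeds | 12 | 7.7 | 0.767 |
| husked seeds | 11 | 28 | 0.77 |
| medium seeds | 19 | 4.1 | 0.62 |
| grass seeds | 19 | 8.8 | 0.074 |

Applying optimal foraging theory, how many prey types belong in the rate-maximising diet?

1

E/h in descending order: medium seeds 4.63, grass seeds 2.16, forb seeds 1.56, husked seeds 0.393 J/s. The optimal diet is the largest prefix of this list for which every included type satisfies E_i/h_i > R on the types above it.
Rate on top 1: 3.326. grass seeds: 2.16 < 3.326 → exclude; stop.
Optimal diet: medium seeds — 1 of 4 types.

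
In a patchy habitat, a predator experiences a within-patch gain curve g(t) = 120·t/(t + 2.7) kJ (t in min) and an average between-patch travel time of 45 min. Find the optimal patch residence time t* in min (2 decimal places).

Optimal t* satisfies g'(t*) = g(t*)/(T + t*).
g'(t) = 120·2.7/(t + 2.7)². Setting 120·2.7/(t+2.7)² = 120t/[(t+2.7)(45+t)] gives 2.7(45+t) = t(t+2.7), so t² = 2.7×45 = 121.5.
t* = √121.5 = 11.02 min.

11.02 min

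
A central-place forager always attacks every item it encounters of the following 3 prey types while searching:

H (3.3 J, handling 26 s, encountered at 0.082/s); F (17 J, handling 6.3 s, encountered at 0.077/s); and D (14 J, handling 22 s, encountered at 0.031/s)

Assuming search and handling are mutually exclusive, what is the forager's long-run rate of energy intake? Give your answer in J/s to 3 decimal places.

R = (0.082×3.3 + 0.077×17 + 0.031×14) / (1 + 0.082×26 + 0.077×6.3 + 0.031×22) = 2.014/4.299 = 0.4684 J/s.

0.468 J/s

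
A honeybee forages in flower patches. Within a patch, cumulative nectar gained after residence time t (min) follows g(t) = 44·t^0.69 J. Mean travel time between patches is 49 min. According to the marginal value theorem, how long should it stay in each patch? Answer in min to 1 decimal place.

Maximise g(t)/(T+t): set derivative to zero → g'(t)(T+t) = g(t).
g'(t) = 0.69·44·t^-0.31. Setting 0.69·44·t^-0.31 = 44·t^0.69/(49+t) gives 0.69(49+t) = t, so 0.31·t = 0.69×49.
t* = 0.69×49/0.31 = 109.1 min.

109.1 min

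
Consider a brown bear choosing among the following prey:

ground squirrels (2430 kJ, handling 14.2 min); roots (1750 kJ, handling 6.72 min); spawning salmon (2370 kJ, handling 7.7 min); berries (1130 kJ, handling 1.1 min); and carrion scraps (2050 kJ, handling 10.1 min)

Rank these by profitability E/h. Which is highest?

berries

Profitability E/h (kJ/min): ground squirrels = 2430/14.2 = 171, roots = 1750/6.72 = 260, spawning salmon = 2370/7.7 = 308, berries = 1130/1.1 = 1.03e+03, carrion scraps = 2050/10.1 = 203.
Ranked: berries > spawning salmon > roots > carrion scraps > ground squirrels.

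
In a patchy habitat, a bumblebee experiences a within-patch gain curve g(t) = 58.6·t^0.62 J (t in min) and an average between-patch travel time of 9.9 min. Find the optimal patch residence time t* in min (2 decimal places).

By the marginal value theorem, leave when the instantaneous gain rate g'(t) equals the habitat-wide average g(t)/(T + t).
g'(t) = 0.62·58.6·t^-0.38. Setting 0.62·58.6·t^-0.38 = 58.6·t^0.62/(9.9+t) gives 0.62(9.9+t) = t, so 0.38·t = 0.62×9.9.
t* = 0.62×9.9/0.38 = 16.15 min.

16.15 min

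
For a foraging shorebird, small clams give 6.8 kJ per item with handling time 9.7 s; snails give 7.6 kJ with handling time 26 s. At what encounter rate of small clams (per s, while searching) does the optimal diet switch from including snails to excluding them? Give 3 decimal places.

0.074 per s

At the threshold, the rate on small clams alone equals the profitability of snails: λ·6.8/(1 + λ·9.7) = 7.6/26 = 0.2923.
Rearranging, λ(6.8 − 0.2923×9.7) = 0.2923, so λ = 0.2923/3.965 = 0.07373 per s.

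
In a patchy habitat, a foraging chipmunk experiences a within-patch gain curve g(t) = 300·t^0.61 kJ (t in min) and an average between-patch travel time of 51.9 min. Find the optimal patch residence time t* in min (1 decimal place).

Maximise g(t)/(T+t): set derivative to zero → g'(t)(T+t) = g(t).
g'(t) = 0.61·300·t^-0.39. Setting 0.61·300·t^-0.39 = 300·t^0.61/(51.9+t) gives 0.61(51.9+t) = t, so 0.39·t = 0.61×51.9.
t* = 0.61×51.9/0.39 = 81.18 min.

81.2 min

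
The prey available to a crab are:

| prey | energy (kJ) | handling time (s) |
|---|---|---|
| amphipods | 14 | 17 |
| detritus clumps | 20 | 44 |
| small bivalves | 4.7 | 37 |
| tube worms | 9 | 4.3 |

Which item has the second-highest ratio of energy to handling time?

amphipods

Profitability E/h (kJ/s): amphipods = 14/17 = 0.824, detritus clumps = 20/44 = 0.455, small bivalves = 4.7/37 = 0.127, tube worms = 9/4.3 = 2.09.
Ranked: tube worms > amphipods > detritus clumps > small bivalves.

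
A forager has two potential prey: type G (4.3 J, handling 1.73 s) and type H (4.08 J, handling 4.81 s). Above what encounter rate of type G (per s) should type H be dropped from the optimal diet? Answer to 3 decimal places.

At the threshold, the rate on type G alone equals the profitability of type H: λ·4.3/(1 + λ·1.73) = 4.08/4.81 = 0.8482.
Rearranging, λ(4.3 − 0.8482×1.73) = 0.8482, so λ = 0.8482/2.833 = 0.2995 per s.

0.299 per s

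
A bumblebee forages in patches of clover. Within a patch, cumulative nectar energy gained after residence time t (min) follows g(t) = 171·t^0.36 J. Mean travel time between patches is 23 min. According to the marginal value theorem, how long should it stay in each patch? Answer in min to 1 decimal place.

12.9 min

Maximise g(t)/(T+t): set derivative to zero → g'(t)(T+t) = g(t).
g'(t) = 0.36·171·t^-0.64. Setting 0.36·171·t^-0.64 = 171·t^0.36/(23+t) gives 0.36(23+t) = t, so 0.64·t = 0.36×23.
t* = 0.36×23/0.64 = 12.94 min.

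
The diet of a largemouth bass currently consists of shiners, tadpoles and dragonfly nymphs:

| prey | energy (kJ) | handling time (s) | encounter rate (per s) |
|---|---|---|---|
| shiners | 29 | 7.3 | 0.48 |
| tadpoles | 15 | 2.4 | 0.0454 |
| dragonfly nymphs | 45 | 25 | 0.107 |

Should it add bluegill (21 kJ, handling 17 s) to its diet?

Current rate: (0.48×29 + 0.0454×15 + 0.107×45)/(1 + 0.48×7.3 + 0.0454×2.4 + 0.107×25) = 2.664 kJ/s.
Profitability of bluegill: 21/17 = 1.235 kJ/s.
Since 1.235 < R, time spent handling bluegill is better spent searching.

No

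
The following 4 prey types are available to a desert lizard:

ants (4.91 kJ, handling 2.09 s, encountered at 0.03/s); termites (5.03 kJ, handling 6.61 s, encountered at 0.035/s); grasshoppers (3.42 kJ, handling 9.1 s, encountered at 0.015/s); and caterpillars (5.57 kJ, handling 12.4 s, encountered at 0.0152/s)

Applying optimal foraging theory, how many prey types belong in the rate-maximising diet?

E/h in descending order: ants 2.35, termites 0.761, caterpillars 0.449, grasshoppers 0.376 kJ/s. The optimal diet is the largest prefix of this list for which every included type satisfies E_i/h_i > R on the types above it.
Rate on top 1: 0.1386. termites: 0.761 > 0.1386 → include.
Rate on top 2: 0.2499. caterpillars: 0.449 > 0.2499 → include.
Rate on top 3: 0.2752. grasshoppers: 0.376 > 0.2752 → include.
Optimal diet: ants, termites, caterpillars, grasshoppers — 4 of 4 types.

4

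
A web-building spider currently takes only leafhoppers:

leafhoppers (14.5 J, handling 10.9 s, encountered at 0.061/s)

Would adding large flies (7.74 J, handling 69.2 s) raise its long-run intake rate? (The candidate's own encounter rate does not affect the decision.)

No

On leafhoppers alone, R = ΣλE/(1+Σλh) = 0.8845/1.665 = 0.5313 J/s.
large flies: E/h = 7.74/69.2 = 0.1118 J/s.
0.1118 < 0.5313, so adding large flies would lower the average — exclude it.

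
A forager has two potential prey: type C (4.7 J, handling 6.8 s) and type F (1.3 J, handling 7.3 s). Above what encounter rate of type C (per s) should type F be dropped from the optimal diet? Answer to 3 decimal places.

0.051 per s

The zero-one rule: include type F iff E₂/h₂ > λE₁/(1+λh₁). Equality gives the switch point.
λE₁h₂ = E₂ + λE₂h₁ ⇒ λ = E₂/(E₁h₂ − E₂h₁) = 1.3/(34.31 − 8.84) = 0.05104 per s.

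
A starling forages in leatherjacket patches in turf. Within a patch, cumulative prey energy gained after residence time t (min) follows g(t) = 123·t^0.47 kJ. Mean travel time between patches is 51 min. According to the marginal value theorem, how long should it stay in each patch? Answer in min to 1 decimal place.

45.2 min

By the marginal value theorem, leave when the instantaneous gain rate g'(t) equals the habitat-wide average g(t)/(T + t).
g'(t) = 0.47·123·t^-0.53. Setting 0.47·123·t^-0.53 = 123·t^0.47/(51+t) gives 0.47(51+t) = t, so 0.53·t = 0.47×51.
t* = 0.47×51/0.53 = 45.23 min.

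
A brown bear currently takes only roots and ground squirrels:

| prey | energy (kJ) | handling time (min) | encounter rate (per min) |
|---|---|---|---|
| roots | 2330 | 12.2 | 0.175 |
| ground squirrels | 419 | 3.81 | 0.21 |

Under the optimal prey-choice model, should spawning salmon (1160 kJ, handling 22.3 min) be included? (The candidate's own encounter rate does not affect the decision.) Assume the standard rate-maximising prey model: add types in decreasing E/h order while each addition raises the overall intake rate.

No

Intake rate on the current diet: R = (0.175×2330 + 0.21×419) / (1 + 0.175×12.2 + 0.21×3.81) = 495.7/3.935 = 126 kJ/min.
spawning salmon: E/h = 1160/22.3 = 52.02 kJ/min.
52.02 < 126, so adding spawning salmon would lower the average — exclude it.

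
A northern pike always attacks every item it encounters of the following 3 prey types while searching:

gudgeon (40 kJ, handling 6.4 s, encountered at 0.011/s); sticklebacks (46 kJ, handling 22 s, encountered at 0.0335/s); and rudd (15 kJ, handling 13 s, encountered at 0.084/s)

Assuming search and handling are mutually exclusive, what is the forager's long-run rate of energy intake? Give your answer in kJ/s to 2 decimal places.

1.12 kJ/s

R = Σλ_iE_i / (1 + Σλ_ih_i)
Numerator: 0.011×40 + 0.0335×46 + 0.084×15 = 3.241
Denominator: 1 + 0.011×6.4 + 0.0335×22 + 0.084×13 = 2.899
R = 3.241/2.899 = 1.118 kJ/s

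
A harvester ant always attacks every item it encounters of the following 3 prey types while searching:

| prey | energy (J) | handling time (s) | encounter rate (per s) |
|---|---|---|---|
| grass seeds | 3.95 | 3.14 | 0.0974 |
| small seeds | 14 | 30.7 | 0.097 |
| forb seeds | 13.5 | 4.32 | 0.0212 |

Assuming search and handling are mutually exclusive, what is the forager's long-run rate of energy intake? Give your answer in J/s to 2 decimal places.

R = Σλ_iE_i / (1 + Σλ_ih_i)
Numerator: 0.0974×3.95 + 0.097×14 + 0.0212×13.5 = 2.029
Denominator: 1 + 0.0974×3.14 + 0.097×30.7 + 0.0212×4.32 = 4.375
R = 2.029/4.375 = 0.4637 J/s

0.46 J/s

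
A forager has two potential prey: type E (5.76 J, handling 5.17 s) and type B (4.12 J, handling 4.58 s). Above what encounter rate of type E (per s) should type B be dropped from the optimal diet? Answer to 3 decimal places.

0.811 per s

At the threshold, the rate on type E alone equals the profitability of type B: λ·5.76/(1 + λ·5.17) = 4.12/4.58 = 0.8996.
Rearranging, λ(5.76 − 0.8996×5.17) = 0.8996, so λ = 0.8996/1.109 = 0.811 per s.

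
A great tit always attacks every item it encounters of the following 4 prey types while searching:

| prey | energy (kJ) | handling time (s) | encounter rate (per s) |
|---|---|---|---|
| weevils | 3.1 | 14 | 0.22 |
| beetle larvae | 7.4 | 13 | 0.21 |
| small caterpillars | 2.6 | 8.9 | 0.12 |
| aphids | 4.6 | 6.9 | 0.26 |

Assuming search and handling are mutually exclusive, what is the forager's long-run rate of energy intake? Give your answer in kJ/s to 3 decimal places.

0.387 kJ/s

R = Σλ_iE_i / (1 + Σλ_ih_i)
Numerator: 0.22×3.1 + 0.21×7.4 + 0.12×2.6 + 0.26×4.6 = 3.744
Denominator: 1 + 0.22×14 + 0.21×13 + 0.12×8.9 + 0.26×6.9 = 9.672
R = 3.744/9.672 = 0.3871 kJ/s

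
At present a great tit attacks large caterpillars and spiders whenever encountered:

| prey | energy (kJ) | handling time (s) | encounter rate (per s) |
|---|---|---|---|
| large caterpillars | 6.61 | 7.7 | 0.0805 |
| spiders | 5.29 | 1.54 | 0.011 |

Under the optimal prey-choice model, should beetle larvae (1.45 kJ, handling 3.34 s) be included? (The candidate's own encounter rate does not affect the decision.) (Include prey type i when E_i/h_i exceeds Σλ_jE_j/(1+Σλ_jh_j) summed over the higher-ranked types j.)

Yes

Intake rate on the current diet: R = (0.0805×6.61 + 0.011×5.29) / (1 + 0.0805×7.7 + 0.011×1.54) = 0.5903/1.637 = 0.3606 kJ/s.
Profitability of beetle larvae: 1.45/3.34 = 0.4341 kJ/s.
Since 0.4341 > R, including beetle larvae increases the long-run rate.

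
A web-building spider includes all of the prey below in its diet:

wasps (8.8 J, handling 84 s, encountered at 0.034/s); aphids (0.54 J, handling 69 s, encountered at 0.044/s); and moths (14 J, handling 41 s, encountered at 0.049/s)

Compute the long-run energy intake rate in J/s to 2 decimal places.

0.11 J/s

R = (0.034×8.8 + 0.044×0.54 + 0.049×14) / (1 + 0.034×84 + 0.044×69 + 0.049×41) = 1.009/8.901 = 0.1134 J/s.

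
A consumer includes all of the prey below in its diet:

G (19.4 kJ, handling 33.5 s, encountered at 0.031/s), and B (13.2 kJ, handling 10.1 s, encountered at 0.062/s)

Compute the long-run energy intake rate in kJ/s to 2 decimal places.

R = Σλ_iE_i / (1 + Σλ_ih_i)
Numerator: 0.031×19.4 + 0.062×13.2 = 1.42
Denominator: 1 + 0.031×33.5 + 0.062×10.1 = 2.665
R = 1.42/2.665 = 0.5328 kJ/s

0.53 kJ/s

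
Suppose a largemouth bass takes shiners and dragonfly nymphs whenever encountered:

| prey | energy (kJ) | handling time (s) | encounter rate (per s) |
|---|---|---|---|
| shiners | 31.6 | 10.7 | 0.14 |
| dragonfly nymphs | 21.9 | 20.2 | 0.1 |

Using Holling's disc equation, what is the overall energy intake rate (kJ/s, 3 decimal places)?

1.464 kJ/s

R = Σλ_iE_i / (1 + Σλ_ih_i)
Numerator: 0.14×31.6 + 0.1×21.9 = 6.614
Denominator: 1 + 0.14×10.7 + 0.1×20.2 = 4.518
R = 6.614/4.518 = 1.464 kJ/s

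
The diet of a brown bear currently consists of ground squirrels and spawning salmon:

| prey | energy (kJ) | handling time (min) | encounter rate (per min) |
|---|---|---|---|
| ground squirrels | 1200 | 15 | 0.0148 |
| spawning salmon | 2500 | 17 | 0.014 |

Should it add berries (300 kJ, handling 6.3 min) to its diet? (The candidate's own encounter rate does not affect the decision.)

Yes

Current rate: (0.0148×1200 + 0.014×2500)/(1 + 0.0148×15 + 0.014×17) = 36.14 kJ/min.
berries: E/h = 300/6.3 = 47.62 kJ/min.
Since 47.62 > R, including berries increases the long-run rate.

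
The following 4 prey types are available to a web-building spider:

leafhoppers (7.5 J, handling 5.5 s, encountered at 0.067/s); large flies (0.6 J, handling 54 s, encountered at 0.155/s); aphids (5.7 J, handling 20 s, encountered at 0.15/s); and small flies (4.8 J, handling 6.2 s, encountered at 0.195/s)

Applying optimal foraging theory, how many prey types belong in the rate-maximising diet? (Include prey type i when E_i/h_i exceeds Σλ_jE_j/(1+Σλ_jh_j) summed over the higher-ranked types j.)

2

Profitabilities (E/h, J/s): leafhoppers 1.36, small flies 0.774, aphids 0.285, large flies 0.0111. Add prey in this order while the next type's profitability exceeds the intake rate on those already taken.
Rate on top 1: 0.3672. small flies: 0.774 > 0.3672 → include.
Rate on top 2: 0.5581. aphids: 0.285 < 0.5581 → exclude; stop.
Optimal diet: leafhoppers, small flies — 2 of 4 types.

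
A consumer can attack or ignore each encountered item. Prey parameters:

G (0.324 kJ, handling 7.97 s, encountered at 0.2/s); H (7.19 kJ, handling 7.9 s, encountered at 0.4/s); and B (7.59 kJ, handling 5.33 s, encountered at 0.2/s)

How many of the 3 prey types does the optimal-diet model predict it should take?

2

E/h in descending order: B 1.42, H 0.91, G 0.0407 kJ/s. The optimal diet is the largest prefix of this list for which every included type satisfies E_i/h_i > R on the types above it.
Rate on top 1: 0.7348. H: 0.91 > 0.7348 → include.
Rate on top 2: 0.8408. G: 0.0407 < 0.8408 → exclude; stop.
Optimal diet: B, H — 2 of 3 types.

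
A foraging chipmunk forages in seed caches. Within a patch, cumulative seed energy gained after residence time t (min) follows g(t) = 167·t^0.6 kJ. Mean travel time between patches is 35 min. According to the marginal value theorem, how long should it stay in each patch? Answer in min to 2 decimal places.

52.50 min

Optimal t* satisfies g'(t*) = g(t*)/(T + t*).
g'(t) = 0.6·167·t^-0.4. Setting 0.6·167·t^-0.4 = 167·t^0.6/(35+t) gives 0.6(35+t) = t, so 0.40·t = 0.6×35.
t* = 0.6×35/0.40 = 52.5 min.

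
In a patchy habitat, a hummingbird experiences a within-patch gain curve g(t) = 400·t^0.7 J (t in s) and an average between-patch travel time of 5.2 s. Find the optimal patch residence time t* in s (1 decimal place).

Optimal t* satisfies g'(t*) = g(t*)/(T + t*).
g'(t) = 0.7·400·t^-0.3. Setting 0.7·400·t^-0.3 = 400·t^0.7/(5.2+t) gives 0.7(5.2+t) = t, so 0.30·t = 0.7×5.2.
t* = 0.7×5.2/0.30 = 12.13 s.

12.1 s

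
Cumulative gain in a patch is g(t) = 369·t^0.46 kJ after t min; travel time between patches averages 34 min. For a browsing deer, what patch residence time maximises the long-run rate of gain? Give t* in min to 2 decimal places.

28.96 min

Maximise g(t)/(T+t): set derivative to zero → g'(t)(T+t) = g(t).
g'(t) = 0.46·369·t^-0.54. Setting 0.46·369·t^-0.54 = 369·t^0.46/(34+t) gives 0.46(34+t) = t, so 0.54·t = 0.46×34.
t* = 0.46×34/0.54 = 28.96 min.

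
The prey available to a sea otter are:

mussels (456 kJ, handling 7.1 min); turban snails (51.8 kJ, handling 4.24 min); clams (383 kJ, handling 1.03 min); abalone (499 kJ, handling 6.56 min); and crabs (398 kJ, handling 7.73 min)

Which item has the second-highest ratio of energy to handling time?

abalone

In descending order of E/h:
clams: 383/1.03 = 372 kJ/min
abalone: 499/6.56 = 76.1 kJ/min
mussels: 456/7.1 = 64.2 kJ/min
crabs: 398/7.73 = 51.5 kJ/min
turban snails: 51.8/4.24 = 12.2 kJ/min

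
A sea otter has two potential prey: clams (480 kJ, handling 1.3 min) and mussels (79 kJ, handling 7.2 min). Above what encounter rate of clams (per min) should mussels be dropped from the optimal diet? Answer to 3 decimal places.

At the threshold, the rate on clams alone equals the profitability of mussels: λ·480/(1 + λ·1.3) = 79/7.2 = 10.97.
Rearranging, λ(480 − 10.97×1.3) = 10.97, so λ = 10.97/465.7 = 0.02356 per min.

0.024 per min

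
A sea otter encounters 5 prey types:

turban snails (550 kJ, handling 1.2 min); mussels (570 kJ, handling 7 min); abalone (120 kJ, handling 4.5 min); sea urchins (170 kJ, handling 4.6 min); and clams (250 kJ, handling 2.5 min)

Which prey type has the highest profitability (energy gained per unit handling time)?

Profitability E/h (kJ/min): turban snails = 550/1.2 = 458, mussels = 570/7 = 81.4, abalone = 120/4.5 = 26.7, sea urchins = 170/4.6 = 37, clams = 250/2.5 = 100.
Ranked: turban snails > clams > mussels > sea urchins > abalone.

turban snails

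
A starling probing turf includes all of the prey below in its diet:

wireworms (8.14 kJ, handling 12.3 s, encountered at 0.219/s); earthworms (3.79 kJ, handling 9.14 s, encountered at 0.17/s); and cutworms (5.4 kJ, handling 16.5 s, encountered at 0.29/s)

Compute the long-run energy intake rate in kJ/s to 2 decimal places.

R = (0.219×8.14 + 0.17×3.79 + 0.29×5.4) / (1 + 0.219×12.3 + 0.17×9.14 + 0.29×16.5) = 3.993/10.03 = 0.398 kJ/s.

0.40 kJ/s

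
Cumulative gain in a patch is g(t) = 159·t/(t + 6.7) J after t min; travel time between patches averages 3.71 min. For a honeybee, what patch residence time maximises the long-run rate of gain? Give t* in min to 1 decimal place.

5.0 min

By the marginal value theorem, leave when the instantaneous gain rate g'(t) equals the habitat-wide average g(t)/(T + t).
g'(t) = 159·6.7/(t + 6.7)². Setting 159·6.7/(t+6.7)² = 159t/[(t+6.7)(3.71+t)] gives 6.7(3.71+t) = t(t+6.7), so t² = 6.7×3.71 = 24.86.
t* = √24.86 = 4.986 min.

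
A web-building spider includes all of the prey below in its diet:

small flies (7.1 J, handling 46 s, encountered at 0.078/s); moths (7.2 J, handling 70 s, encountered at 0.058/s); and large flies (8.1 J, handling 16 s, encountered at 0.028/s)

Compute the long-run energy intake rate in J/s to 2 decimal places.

0.13 J/s

Energy encountered per unit search time: 0.078×7.1 + 0.058×7.2 + 0.028×8.1 = 1.198 J/s.
Handling time per unit search time: 0.078×46 + 0.058×70 + 0.028×16 = 8.096.
Rate = 1.198/(1 + 8.096) = 0.1317 J/s.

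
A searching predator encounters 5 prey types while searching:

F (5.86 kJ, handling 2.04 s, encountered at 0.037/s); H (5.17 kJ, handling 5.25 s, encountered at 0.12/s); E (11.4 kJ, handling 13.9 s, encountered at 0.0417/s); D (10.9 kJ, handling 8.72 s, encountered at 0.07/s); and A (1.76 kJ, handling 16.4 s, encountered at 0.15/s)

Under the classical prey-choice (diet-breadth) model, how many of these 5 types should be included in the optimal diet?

Rank by E/h (kJ/s): F 2.87, D 1.25, H 0.985, E 0.82, A 0.107. Include each in turn until the next type's E/h falls below the running intake rate.
Rate on top 1: 0.2016. D: 1.25 > 0.2016 → include.
Rate on top 2: 0.5812. H: 0.985 > 0.5812 → include.
Rate on top 3: 0.691. E: 0.82 > 0.691 → include.
Rate on top 4: 0.7168. A: 0.107 < 0.7168 → exclude; stop.
Optimal diet: F, D, H, E — 4 of 5 types.

4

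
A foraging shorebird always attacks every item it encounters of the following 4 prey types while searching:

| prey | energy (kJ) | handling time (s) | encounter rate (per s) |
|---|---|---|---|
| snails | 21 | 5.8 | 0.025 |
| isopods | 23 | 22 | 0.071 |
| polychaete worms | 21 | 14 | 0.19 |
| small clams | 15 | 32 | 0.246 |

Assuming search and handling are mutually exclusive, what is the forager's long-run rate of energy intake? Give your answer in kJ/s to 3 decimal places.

0.743 kJ/s

R = Σλ_iE_i / (1 + Σλ_ih_i)
Numerator: 0.025×21 + 0.071×23 + 0.19×21 + 0.246×15 = 9.838
Denominator: 1 + 0.025×5.8 + 0.071×22 + 0.19×14 + 0.246×32 = 13.24
R = 9.838/13.24 = 0.7431 kJ/s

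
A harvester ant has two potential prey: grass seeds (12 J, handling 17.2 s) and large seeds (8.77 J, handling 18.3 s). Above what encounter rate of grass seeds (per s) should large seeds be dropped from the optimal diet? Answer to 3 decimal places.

0.128 per s

At the threshold, the rate on grass seeds alone equals the profitability of large seeds: λ·12/(1 + λ·17.2) = 8.77/18.3 = 0.4792.
Rearranging, λ(12 − 0.4792×17.2) = 0.4792, so λ = 0.4792/3.757 = 0.1276 per s.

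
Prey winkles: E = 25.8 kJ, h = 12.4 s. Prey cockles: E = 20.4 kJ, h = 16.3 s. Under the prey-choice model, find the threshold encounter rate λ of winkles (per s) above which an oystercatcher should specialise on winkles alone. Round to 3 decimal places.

0.122 per s

Drop cockles once their profitability E₂/h₂ falls below the rate achievable on winkles alone: E₂/h₂ = λE₁/(1 + λh₁).
Solve for λ: λE₁h₂ = E₂(1 + λh₁) → λ(E₁h₂ − E₂h₁) = E₂ → λ = E₂/(E₁h₂ − E₂h₁).
λ = 20.4/(25.8×16.3 − 20.4×12.4) = 20.4/167.6 = 0.1217 per s.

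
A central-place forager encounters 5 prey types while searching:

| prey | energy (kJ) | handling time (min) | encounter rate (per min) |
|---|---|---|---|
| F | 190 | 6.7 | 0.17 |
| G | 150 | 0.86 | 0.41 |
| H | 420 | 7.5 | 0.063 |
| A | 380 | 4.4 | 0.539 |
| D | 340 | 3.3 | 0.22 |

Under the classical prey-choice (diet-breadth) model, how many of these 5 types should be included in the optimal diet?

3

E/h in descending order: G 174, D 103, A 86.4, H 56, F 28.4 kJ/min. The optimal diet is the largest prefix of this list for which every included type satisfies E_i/h_i > R on the types above it.
Rate on top 1: 45.47. D: 103 > 45.47 → include.
Rate on top 2: 65.57. A: 86.4 > 65.57 → include.
Rate on top 3: 76.65. H: 56 < 76.65 → exclude; stop.
Optimal diet: G, D, A — 3 of 5 types.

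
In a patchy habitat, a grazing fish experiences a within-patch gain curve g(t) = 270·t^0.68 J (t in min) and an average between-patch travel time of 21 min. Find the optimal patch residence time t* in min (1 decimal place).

Optimal t* satisfies g'(t*) = g(t*)/(T + t*).
g'(t) = 0.68·270·t^-0.32. Setting 0.68·270·t^-0.32 = 270·t^0.68/(21+t) gives 0.68(21+t) = t, so 0.32·t = 0.68×21.
t* = 0.68×21/0.32 = 44.63 min.

44.6 min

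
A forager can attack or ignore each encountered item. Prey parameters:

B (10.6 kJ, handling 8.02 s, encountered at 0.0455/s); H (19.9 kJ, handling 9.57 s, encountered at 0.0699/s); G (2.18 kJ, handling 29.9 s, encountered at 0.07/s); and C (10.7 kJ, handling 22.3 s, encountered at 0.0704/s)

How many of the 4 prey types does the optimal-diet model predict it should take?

Rank by E/h (kJ/s): H 2.08, B 1.32, C 0.48, G 0.0729. Include each in turn until the next type's E/h falls below the running intake rate.
Rate on top 1: 0.8335. B: 1.32 > 0.8335 → include.
Rate on top 2: 0.9211. C: 0.48 < 0.9211 → exclude; stop.
Optimal diet: H, B — 2 of 4 types.

2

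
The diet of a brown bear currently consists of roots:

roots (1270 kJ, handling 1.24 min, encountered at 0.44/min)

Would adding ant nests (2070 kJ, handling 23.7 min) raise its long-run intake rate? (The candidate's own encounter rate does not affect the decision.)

No

Current rate: (0.44×1270)/(1 + 0.44×1.24) = 361.5 kJ/min.
Profitability of ant nests: 2070/23.7 = 87.34 kJ/min.
Since 87.34 < R, time spent handling ant nests is better spent searching.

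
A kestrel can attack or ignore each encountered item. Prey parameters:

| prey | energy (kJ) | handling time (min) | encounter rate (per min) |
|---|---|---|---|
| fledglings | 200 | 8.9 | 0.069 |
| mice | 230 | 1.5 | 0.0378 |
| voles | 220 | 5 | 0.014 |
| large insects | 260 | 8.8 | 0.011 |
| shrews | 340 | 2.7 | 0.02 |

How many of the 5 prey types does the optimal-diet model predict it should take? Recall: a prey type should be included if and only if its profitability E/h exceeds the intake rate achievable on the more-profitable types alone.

5

Rank by E/h (kJ/min): mice 153, shrews 126, voles 44, large insects 29.5, fledglings 22.5. Include each in turn until the next type's E/h falls below the running intake rate.
Rate on top 1: 8.228. shrews: 126 > 8.228 → include.
Rate on top 2: 13.95. voles: 44 > 13.95 → include.
Rate on top 3: 15.73. large insects: 29.5 > 15.73 → include.
Rate on top 4: 16.78. fledglings: 22.5 > 16.78 → include.
Optimal diet: mice, shrews, voles, large insects, fledglings — 5 of 5 types.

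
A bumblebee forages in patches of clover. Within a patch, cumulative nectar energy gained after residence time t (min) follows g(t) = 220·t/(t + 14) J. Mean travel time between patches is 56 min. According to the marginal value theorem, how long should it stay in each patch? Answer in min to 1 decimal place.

28.0 min

Maximise g(t)/(T+t): set derivative to zero → g'(t)(T+t) = g(t).
g'(t) = 220·14/(t + 14)². Setting 220·14/(t+14)² = 220t/[(t+14)(56+t)] gives 14(56+t) = t(t+14), so t² = 14×56 = 784.
t* = √784 = 28 min.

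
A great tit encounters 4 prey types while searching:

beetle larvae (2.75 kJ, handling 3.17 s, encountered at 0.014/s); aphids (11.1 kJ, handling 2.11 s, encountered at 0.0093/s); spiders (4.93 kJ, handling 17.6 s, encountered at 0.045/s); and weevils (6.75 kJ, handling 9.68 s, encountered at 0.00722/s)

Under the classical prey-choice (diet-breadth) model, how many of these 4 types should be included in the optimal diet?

E/h in descending order: aphids 5.26, beetle larvae 0.868, weevils 0.697, spiders 0.28 kJ/s. The optimal diet is the largest prefix of this list for which every included type satisfies E_i/h_i > R on the types above it.
Rate on top 1: 0.1012. beetle larvae: 0.868 > 0.1012 → include.
Rate on top 2: 0.1332. weevils: 0.697 > 0.1332 → include.
Rate on top 3: 0.168. spiders: 0.28 > 0.168 → include.
Optimal diet: aphids, beetle larvae, weevils, spiders — 4 of 4 types.

4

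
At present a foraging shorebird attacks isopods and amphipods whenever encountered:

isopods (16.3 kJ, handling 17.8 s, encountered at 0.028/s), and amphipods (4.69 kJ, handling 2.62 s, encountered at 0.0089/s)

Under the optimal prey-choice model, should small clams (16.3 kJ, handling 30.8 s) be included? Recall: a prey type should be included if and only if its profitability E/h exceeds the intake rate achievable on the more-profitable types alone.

Yes

Intake rate on the current diet: R = (0.028×16.3 + 0.0089×4.69) / (1 + 0.028×17.8 + 0.0089×2.62) = 0.4981/1.522 = 0.3274 kJ/s.
small clams: E/h = 16.3/30.8 = 0.5292 kJ/s.
0.5292 > 0.3274, so adding small clams raises the average — include it.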